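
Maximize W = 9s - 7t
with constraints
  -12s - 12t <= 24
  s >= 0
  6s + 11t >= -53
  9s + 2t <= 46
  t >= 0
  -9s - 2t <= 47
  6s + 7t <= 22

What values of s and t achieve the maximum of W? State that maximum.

Extreme points and W = 9s - 7t:
  (0, 0) → W = 0
  (0, 22/7) → W = -22
  (11/3, 0) → W = 33

s = 11/3, t = 0, maximum W = 33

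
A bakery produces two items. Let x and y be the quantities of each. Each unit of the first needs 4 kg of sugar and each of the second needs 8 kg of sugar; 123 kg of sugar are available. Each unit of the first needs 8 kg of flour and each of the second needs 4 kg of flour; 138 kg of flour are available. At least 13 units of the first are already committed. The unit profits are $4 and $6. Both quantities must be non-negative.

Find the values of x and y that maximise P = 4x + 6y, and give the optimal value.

x = 13, y = 17/2, maximum P = 103

Feasible corners and P = 4x + 6y:
  (69/4, 0) → P = 69
  (13, 0) → P = 52
  (13, 17/2) → P = 103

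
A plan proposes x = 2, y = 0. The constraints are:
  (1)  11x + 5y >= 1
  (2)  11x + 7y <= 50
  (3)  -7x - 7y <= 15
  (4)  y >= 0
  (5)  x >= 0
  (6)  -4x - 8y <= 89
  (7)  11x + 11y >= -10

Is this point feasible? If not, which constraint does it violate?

(1): 22 ≥ 1 ✓
(2): 22 ≤ 50 ✓
(3): -14 ≤ 15 ✓
(4): 0 ≥ 0 ✓
(5): 2 ≥ 0 ✓
(6): -8 ≤ 89 ✓
(7): 22 ≥ -10 ✓

feasible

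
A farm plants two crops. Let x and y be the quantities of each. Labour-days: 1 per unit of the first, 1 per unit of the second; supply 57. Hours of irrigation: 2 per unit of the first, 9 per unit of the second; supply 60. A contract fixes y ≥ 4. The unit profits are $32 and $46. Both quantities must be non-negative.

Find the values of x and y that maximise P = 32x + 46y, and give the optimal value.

Corner points and P = 32x + 46y:
  (0, 20/3) → P = 920/3
  (0, 4) → P = 184
  (12, 4) → P = 568

At the optimal vertex, 2x + 9y = 60 and y = 4.
Solving simultaneously gives x = 12, y = 4.

x = 12, y = 4, maximum P = 568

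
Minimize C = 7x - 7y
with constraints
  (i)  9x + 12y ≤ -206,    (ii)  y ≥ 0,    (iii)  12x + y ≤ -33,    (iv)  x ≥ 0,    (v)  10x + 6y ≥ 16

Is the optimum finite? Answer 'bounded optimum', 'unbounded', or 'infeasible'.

infeasible

The boundaries x = 0 and 10x + 6y = 16 meet at (0, 8/3), but that point violates 9x + 12y ≤ -206. Every candidate vertex is excluded by some other constraint, so the feasible region is empty.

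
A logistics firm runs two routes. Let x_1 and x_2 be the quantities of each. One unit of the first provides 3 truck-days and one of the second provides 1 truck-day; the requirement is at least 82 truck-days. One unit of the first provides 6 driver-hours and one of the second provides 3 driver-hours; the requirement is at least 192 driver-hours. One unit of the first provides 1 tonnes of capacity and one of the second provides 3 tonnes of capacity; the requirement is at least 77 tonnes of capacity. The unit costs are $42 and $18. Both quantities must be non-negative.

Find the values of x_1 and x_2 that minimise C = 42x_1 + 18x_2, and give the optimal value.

Extreme points and C = 42x_1 + 18x_2:
  (0, 82) → C = 1476
  (77, 0) → C = 3234
  (18, 28) → C = 1260
  (23, 18) → C = 1290
The feasible region is unbounded (it extends along (0, 1), (1, 0)), but C strictly increases along every unbounded feasible direction, so there is no improving ray and the minimum is attained at a vertex.

x_1 = 18, x_2 = 28, minimum C = 1260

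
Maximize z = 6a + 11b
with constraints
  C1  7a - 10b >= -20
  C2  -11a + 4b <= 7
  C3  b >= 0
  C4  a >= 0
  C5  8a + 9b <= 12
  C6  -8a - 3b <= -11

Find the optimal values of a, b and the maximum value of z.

The optimum lies where 8a + 9b = 12 and -8a - 3b = -11.
Solving simultaneously gives a = 21/16, b = 1/6.

a = 21/16, b = 1/6, maximum z = 233/24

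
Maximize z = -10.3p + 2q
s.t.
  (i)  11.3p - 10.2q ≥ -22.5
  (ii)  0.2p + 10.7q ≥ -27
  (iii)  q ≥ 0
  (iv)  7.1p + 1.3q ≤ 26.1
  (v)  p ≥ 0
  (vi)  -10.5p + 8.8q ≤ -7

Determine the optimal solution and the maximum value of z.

Corner points and z = -10.3p + 2q:
  (261/71, 0) → z = -26883/710
  (2/3, 0) → z = -103/15
  (23878/7613, 22435/7613) → z = -1005367/38065

The binding constraints are q = 0 and -10.5p + 8.8q = -7.
Solving simultaneously gives p = 2/3, q = 0.

p = 2/3, q = 0, maximum z = -103/15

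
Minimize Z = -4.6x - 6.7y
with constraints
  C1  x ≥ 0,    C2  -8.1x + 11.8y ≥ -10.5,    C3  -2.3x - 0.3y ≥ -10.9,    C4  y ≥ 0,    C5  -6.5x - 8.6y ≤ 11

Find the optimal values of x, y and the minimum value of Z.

Extreme points and Z = -4.6x - 6.7y:
  (0, 109/3) → Z = -7303/30
  (0, 0) → Z = 0
  (13177/2957, 6414/2957) → Z = -103588/2957
  (35/27, 0) → Z = -161/27

The optimum lies where x = 0 and -2.3x - 0.3y = -10.9.
Solving simultaneously gives x = 0, y = 109/3.

x = 0, y = 109/3, minimum Z = -7303/30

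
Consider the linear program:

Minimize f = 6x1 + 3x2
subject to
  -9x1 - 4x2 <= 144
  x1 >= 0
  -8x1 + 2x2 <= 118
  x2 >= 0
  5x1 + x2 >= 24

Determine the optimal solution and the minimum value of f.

Extreme points and f = 6x1 + 3x2:
  (0, 59) → f = 177
  (0, 24) → f = 72
  (24/5, 0) → f = 144/5
The feasible region is unbounded (it extends along (1, 0), (1, 4)), but f strictly increases along every unbounded feasible direction, so there is no improving ray and the minimum is attained at a vertex.

x1 = 24/5, x2 = 0, minimum f = 144/5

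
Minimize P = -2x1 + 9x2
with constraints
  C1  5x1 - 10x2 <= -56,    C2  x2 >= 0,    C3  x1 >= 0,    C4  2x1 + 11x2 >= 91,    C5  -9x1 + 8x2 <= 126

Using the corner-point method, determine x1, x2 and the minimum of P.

x1 = 98/25, x2 = 189/25, minimum P = 301/5

Corner points and P = -2x1 + 9x2:
  (98/25, 189/25) → P = 301/5
  (0, 91/11) → P = 819/11
  (0, 63/4) → P = 567/4
The feasible region is unbounded (it extends along (2, 1), (8, 9)), but P strictly increases along every unbounded feasible direction, so there is no improving ray and the minimum is attained at a vertex.

At the optimal vertex, 5x1 - 10x2 = -56 and 2x1 + 11x2 = 91.
Solving simultaneously gives x1 = 98/25, x2 = 189/25.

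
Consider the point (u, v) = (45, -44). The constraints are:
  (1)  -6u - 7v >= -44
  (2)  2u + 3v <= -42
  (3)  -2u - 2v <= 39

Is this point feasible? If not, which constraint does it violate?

feasible

(1): 38 ≥ -44 ✓
(2): -42 ≤ -42 ✓
(3): -2 ≤ 39 ✓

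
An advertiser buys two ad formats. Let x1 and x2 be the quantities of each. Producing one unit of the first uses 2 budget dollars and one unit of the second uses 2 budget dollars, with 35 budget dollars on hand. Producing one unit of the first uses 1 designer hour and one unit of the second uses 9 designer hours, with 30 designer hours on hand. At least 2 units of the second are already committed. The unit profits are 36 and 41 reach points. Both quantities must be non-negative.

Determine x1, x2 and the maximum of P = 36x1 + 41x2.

x1 = 12, x2 = 2, maximum P = 514

Feasible corners and P = 36x1 + 41x2:
  (0, 10/3) → P = 410/3
  (0, 2) → P = 82
  (12, 2) → P = 514

The optimum lies where x1 + 9x2 = 30 and x2 = 2.
Solving simultaneously gives x1 = 12, x2 = 2.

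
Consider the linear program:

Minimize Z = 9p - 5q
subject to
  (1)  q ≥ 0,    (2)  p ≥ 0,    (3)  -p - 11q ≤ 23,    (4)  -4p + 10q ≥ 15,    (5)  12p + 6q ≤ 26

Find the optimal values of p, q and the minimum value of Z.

Vertices and Z = 9p - 5q:
  (0, 3/2) → Z = -15/2
  (0, 13/3) → Z = -65/3
  (85/72, 71/36) → Z = 55/72

p = 0, q = 13/3, minimum Z = -65/3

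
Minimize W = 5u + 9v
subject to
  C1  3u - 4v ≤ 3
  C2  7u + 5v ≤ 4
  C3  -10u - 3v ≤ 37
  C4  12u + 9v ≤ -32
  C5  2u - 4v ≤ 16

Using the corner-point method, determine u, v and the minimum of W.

Vertices and W = 5u + 9v:
  (-139/49, -141/49) → W = -1964/49
  (-101/75, -44/25) → W = -1693/75
  (-79/18, 62/27) → W = -23/18

At the optimal vertex, 3u - 4v = 3 and -10u - 3v = 37.
Solving simultaneously gives u = -139/49, v = -141/49.

u = -139/49, v = -141/49, minimum W = -1964/49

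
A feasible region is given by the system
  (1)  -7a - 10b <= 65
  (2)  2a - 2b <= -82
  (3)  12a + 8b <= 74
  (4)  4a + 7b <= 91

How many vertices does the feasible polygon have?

Pairwise boundary intersections that survive every other constraint:
  (-475/17, 222/17)
  (-455/3, 299/3)
  (-196/11, 255/11)

3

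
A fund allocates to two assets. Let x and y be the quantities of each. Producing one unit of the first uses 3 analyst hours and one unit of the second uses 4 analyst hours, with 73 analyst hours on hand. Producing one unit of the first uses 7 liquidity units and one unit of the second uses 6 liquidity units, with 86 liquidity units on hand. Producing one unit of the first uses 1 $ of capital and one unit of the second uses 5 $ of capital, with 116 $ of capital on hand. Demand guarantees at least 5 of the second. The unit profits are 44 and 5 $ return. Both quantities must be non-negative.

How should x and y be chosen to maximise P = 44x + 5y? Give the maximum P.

x = 8, y = 5, maximum P = 377

Feasible corners and P = 44x + 5y:
  (0, 43/3) → P = 215/3
  (0, 5) → P = 25
  (8, 5) → P = 377

The optimum lies where 7x + 6y = 86 and y = 5.
Solving simultaneously gives x = 8, y = 5.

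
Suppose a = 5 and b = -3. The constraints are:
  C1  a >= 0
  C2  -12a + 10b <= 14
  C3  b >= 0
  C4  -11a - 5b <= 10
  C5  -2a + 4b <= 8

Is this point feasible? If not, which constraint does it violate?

not feasible — violates C3

Constraint C3: b = -3, which is not ≥ 0. All other constraints are satisfied.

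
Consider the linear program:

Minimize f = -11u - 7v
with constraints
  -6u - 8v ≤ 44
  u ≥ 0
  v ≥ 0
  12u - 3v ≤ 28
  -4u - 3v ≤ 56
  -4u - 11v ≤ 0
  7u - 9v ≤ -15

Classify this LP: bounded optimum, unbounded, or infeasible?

From the feasible point (0, 5/3), moving in the direction (0, 1) keeps every constraint satisfied while f decreases without bound.

unbounded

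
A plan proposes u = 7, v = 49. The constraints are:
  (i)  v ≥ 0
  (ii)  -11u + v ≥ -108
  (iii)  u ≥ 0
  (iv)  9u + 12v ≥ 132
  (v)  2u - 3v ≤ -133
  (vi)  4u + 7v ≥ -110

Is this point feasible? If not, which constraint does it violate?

feasible

(i): 49 ≥ 0 ✓
(ii): -28 ≥ -108 ✓
(iii): 7 ≥ 0 ✓
(iv): 651 ≥ 132 ✓
(v): -133 ≤ -133 ✓
(vi): 371 ≥ -110 ✓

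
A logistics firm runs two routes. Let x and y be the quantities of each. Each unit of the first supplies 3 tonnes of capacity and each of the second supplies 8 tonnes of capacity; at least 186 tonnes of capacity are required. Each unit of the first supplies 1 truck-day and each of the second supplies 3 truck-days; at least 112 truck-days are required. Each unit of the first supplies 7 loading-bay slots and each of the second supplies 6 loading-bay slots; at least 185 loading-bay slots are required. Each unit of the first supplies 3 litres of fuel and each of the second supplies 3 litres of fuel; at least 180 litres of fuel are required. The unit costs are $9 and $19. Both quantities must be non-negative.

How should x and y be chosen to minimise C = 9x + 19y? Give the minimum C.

Feasible corners and C = 9x + 19y:
  (0, 60) → C = 1140
  (112, 0) → C = 1008
  (34, 26) → C = 800
The feasible region is unbounded (it extends along (0, 1), (1, 0)), but C strictly increases along every unbounded feasible direction, so there is no improving ray and the minimum is attained at a vertex.

x = 34, y = 26, minimum C = 800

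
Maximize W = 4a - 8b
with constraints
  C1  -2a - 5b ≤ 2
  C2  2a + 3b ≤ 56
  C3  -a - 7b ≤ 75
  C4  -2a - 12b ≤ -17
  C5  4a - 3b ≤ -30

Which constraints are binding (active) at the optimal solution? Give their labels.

Vertices and W = 4a - 8b:
  (-109/14, 19/7) → W = -370/7
  (13/3, 142/9) → W = -980/9
  (-103/18, 64/27) → W = -1130/27
The feasible region is unbounded (it extends along (-5, 2), (-3, 2)), but W strictly decreases along every unbounded feasible direction, so there is no improving ray and the maximum is attained at a vertex.

The maximum is at (-103/18, 64/27). Substituting into each constraint, equality holds for C4 and C5; the remaining constraints have slack.

C4 and C5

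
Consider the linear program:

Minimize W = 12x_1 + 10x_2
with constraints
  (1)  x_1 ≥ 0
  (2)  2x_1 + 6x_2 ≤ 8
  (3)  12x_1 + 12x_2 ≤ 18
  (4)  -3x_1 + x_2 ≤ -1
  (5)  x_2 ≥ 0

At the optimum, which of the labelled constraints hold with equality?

(4) and (5)

Vertices and W = 12x_1 + 10x_2:
  (5/8, 7/8) → W = 65/4
  (3/2, 0) → W = 18
  (1/3, 0) → W = 4

The minimum is at (1/3, 0). Substituting into each constraint, equality holds for (4) and (5); the remaining constraints have slack.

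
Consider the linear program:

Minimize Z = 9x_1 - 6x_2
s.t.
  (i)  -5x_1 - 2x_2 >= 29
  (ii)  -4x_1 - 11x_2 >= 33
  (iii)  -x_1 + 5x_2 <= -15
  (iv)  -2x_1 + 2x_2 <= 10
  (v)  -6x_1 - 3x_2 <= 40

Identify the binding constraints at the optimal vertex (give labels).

(iii) and (v)

Extreme points and Z = 9x_1 - 6x_2:
  (-115/27, -104/27) → Z = -137/9
  (-7/3, -26/3) → Z = 31
  (-155/33, -130/33) → Z = -205/11

The minimum is at (-155/33, -130/33). Substituting into each constraint, equality holds for (iii) and (v); the remaining constraints have slack.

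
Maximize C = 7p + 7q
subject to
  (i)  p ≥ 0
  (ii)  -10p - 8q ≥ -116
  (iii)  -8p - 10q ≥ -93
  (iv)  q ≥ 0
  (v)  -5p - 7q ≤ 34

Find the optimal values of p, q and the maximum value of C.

p = 104/9, q = 1/18, maximum C = 1463/18

Extreme points and C = 7p + 7q:
  (0, 93/10) → C = 651/10
  (0, 0) → C = 0
  (104/9, 1/18) → C = 1463/18
  (58/5, 0) → C = 406/5

The optimum lies where -10p - 8q = -116 and -8p - 10q = -93.
Solving simultaneously gives p = 104/9, q = 1/18.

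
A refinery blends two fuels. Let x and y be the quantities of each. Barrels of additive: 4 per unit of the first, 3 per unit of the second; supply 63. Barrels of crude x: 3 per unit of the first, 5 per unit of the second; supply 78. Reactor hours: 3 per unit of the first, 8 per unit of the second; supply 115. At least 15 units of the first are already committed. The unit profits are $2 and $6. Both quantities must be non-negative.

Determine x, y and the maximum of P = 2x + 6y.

x = 15, y = 1, maximum P = 36

Vertices and P = 2x + 6y:
  (63/4, 0) → P = 63/2
  (15, 0) → P = 30
  (15, 1) → P = 36

At the optimal vertex, 4x + 3y = 63 and x = 15.
Solving simultaneously gives x = 15, y = 1.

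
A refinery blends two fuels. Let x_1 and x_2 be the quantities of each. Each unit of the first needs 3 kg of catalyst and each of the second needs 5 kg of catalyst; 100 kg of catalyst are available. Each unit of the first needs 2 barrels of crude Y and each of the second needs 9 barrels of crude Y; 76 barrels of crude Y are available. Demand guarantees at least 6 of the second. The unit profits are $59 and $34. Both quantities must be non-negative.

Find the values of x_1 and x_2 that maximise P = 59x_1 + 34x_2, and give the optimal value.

x_1 = 11, x_2 = 6, maximum P = 853

Corner points and P = 59x_1 + 34x_2:
  (0, 76/9) → P = 2584/9
  (0, 6) → P = 204
  (11, 6) → P = 853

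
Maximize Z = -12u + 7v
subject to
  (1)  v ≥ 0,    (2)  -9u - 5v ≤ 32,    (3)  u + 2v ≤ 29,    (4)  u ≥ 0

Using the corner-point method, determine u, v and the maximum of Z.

Corner points and Z = -12u + 7v:
  (29, 0) → Z = -348
  (0, 0) → Z = 0
  (0, 29/2) → Z = 203/2

u = 0, v = 29/2, maximum Z = 203/2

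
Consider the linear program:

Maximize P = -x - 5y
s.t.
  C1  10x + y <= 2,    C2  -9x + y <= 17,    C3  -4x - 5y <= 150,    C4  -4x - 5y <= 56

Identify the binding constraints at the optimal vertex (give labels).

Corner points and P = -x - 5y:
  (-15/19, 188/19) → P = -925/19
  (33/23, -284/23) → P = 1387/23
  (-141/49, -436/49) → P = 2321/49

The maximum is at (33/23, -284/23). Substituting into each constraint, equality holds for C1 and C4; the remaining constraints have slack.

C1 and C4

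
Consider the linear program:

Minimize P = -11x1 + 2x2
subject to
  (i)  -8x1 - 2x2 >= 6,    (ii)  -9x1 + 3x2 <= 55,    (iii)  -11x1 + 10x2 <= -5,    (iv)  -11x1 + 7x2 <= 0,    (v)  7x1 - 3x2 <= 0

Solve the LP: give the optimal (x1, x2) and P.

The optimum lies where -8x1 - 2x2 = 6 and 7x1 - 3x2 = 0.
Solving simultaneously gives x1 = -9/19, x2 = -21/19.

x1 = -9/19, x2 = -21/19, minimum P = 3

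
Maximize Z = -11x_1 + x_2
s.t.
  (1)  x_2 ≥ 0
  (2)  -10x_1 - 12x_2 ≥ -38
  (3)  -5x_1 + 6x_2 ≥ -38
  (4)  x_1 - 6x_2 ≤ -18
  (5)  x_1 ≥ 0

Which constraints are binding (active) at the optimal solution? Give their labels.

(2) and (5)

Vertices and Z = -11x_1 + x_2:
  (1/6, 109/36) → Z = 43/36
  (0, 19/6) → Z = 19/6
  (0, 3) → Z = 3

The maximum is at (0, 19/6). Substituting into each constraint, equality holds for (2) and (5); the remaining constraints have slack.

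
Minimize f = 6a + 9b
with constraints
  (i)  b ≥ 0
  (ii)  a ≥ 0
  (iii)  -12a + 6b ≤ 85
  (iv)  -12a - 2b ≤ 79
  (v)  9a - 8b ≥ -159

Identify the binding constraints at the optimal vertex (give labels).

Feasible corners and f = 6a + 9b:
  (0, 0) → f = 0
  (0, 85/6) → f = 255/2
  (137/21, 381/14) → f = 3977/14
The feasible region is unbounded (it extends along (8, 9), (1, 0)), but f strictly increases along every unbounded feasible direction, so there is no improving ray and the minimum is attained at a vertex.

The minimum is at (0, 0). Substituting into each constraint, equality holds for (i) and (ii); the remaining constraints have slack.

(i) and (ii)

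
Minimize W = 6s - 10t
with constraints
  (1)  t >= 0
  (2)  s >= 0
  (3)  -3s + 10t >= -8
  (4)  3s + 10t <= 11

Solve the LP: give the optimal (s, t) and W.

Corner points and W = 6s - 10t:
  (0, 0) → W = 0
  (8/3, 0) → W = 16
  (0, 11/10) → W = -11
  (19/6, 3/20) → W = 35/2

The binding constraints are s = 0 and 3s + 10t = 11.
Solving simultaneously gives s = 0, t = 11/10.

s = 0, t = 11/10, minimum W = -11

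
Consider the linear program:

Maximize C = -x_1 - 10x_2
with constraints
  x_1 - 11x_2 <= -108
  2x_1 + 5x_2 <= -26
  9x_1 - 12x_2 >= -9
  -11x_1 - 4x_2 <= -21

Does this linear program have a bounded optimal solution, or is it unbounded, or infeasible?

infeasible

The boundaries x_1 - 11x_2 = -108 and 9x_1 - 12x_2 = -9 meet at (399/29, 321/29), but that point violates 2x_1 + 5x_2 ≤ -26. Every candidate vertex is excluded by some other constraint, so the feasible region is empty.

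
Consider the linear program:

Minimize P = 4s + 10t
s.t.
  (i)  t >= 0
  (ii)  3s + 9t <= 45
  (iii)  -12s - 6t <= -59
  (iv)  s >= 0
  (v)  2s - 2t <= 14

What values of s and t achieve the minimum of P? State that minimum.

s = 59/12, t = 0, minimum P = 59/3

The optimum lies where t = 0 and -12s - 6t = -59.
Solving simultaneously gives s = 59/12, t = 0.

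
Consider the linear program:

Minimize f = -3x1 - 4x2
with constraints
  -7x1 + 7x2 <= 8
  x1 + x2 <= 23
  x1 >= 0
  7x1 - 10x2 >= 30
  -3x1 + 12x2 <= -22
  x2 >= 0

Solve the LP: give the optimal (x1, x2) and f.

x1 = 298/15, x2 = 47/15, minimum f = -1082/15

Feasible corners and f = -3x1 - 4x2:
  (298/15, 47/15) → f = -1082/15
  (23, 0) → f = -69
  (22/3, 0) → f = -22

The optimum lies where x1 + x2 = 23 and -3x1 + 12x2 = -22.
Solving simultaneously gives x1 = 298/15, x2 = 47/15.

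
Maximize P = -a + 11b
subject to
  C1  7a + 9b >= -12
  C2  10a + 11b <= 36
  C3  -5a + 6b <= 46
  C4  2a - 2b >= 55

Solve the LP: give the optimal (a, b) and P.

a = 677/42, b = -239/21, maximum P = -5935/42

Corner points and P = -a + 11b:
  (456/13, -372/13) → P = -4548/13
  (471/32, -409/32) → P = -2485/16
  (677/42, -239/21) → P = -5935/42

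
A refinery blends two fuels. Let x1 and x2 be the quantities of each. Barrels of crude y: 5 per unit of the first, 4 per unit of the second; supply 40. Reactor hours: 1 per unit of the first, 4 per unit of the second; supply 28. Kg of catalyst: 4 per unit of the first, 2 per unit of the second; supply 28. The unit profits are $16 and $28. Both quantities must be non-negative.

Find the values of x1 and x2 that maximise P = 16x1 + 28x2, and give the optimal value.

x1 = 3, x2 = 25/4, maximum P = 223

At the optimal vertex, 5x1 + 4x2 = 40 and x1 + 4x2 = 28.
Solving simultaneously gives x1 = 3, x2 = 25/4.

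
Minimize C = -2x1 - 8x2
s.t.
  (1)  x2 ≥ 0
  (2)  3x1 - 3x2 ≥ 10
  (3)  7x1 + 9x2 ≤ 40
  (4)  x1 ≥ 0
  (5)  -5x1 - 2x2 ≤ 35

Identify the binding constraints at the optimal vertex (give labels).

(2) and (3)

Extreme points and C = -2x1 - 8x2:
  (10/3, 0) → C = -20/3
  (40/7, 0) → C = -80/7
  (35/8, 25/24) → C = -205/12

The minimum is at (35/8, 25/24). Substituting into each constraint, equality holds for (2) and (3); the remaining constraints have slack.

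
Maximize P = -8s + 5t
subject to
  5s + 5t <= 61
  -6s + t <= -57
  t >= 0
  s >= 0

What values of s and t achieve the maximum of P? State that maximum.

s = 346/35, t = 81/35, maximum P = -2363/35

Vertices and P = -8s + 5t:
  (346/35, 81/35) → P = -2363/35
  (61/5, 0) → P = -488/5
  (19/2, 0) → P = -76

At the optimal vertex, 5s + 5t = 61 and -6s + t = -57.
Solving simultaneously gives s = 346/35, t = 81/35.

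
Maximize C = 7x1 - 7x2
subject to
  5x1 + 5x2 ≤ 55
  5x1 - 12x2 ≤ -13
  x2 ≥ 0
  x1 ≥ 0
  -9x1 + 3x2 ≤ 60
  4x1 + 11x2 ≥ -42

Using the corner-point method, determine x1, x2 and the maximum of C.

Corner points and C = 7x1 - 7x2:
  (7, 4) → C = 21
  (0, 11) → C = -77
  (0, 13/12) → C = -91/12

The binding constraints are 5x1 + 5x2 = 55 and 5x1 - 12x2 = -13.
Solving simultaneously gives x1 = 7, x2 = 4.

x1 = 7, x2 = 4, maximum C = 21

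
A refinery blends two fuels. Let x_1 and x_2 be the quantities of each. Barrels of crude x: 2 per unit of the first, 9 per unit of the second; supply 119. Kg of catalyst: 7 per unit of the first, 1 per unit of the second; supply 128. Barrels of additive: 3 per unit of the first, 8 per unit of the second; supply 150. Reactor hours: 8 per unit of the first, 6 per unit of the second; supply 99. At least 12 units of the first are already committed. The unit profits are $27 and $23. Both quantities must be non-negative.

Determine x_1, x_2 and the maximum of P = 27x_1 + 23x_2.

x_1 = 12, x_2 = 1/2, maximum P = 671/2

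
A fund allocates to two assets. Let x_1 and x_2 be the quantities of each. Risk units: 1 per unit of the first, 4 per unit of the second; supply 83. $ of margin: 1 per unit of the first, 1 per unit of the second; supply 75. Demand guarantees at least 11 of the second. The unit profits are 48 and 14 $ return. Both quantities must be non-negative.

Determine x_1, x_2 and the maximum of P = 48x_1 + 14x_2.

Vertices and P = 48x_1 + 14x_2:
  (0, 83/4) → P = 581/2
  (0, 11) → P = 154
  (39, 11) → P = 2026

At the optimal vertex, x_1 + 4x_2 = 83 and x_2 = 11.
Solving simultaneously gives x_1 = 39, x_2 = 11.

x_1 = 39, x_2 = 11, maximum P = 2026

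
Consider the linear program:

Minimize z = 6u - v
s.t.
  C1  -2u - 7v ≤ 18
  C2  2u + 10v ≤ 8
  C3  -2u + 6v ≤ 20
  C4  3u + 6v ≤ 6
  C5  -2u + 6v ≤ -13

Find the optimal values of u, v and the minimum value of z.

u = -17/26, v = -31/13, minimum z = -20/13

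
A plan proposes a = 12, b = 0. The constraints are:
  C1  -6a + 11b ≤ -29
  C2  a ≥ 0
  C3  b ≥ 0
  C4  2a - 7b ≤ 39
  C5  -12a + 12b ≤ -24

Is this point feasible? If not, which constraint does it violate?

C1: -72 ≤ -29 ✓
C2: 12 ≥ 0 ✓
C3: 0 ≥ 0 ✓
C4: 24 ≤ 39 ✓
C5: -144 ≤ -24 ✓

feasible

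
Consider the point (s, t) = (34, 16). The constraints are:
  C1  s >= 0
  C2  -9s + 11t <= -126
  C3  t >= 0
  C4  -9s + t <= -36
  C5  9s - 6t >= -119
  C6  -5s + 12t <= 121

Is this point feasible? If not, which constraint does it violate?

feasible

C1: 34 ≥ 0 ✓
C2: -130 ≤ -126 ✓
C3: 16 ≥ 0 ✓
C4: -290 ≤ -36 ✓
C5: 210 ≥ -119 ✓
C6: 22 ≤ 121 ✓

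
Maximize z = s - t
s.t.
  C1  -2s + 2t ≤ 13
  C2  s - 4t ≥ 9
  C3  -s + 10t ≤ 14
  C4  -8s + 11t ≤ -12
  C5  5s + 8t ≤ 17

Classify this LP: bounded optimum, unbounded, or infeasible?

unbounded

From the feasible point (-167/6, -64/3), moving in the direction (8, -5) keeps every constraint satisfied while z increases without bound.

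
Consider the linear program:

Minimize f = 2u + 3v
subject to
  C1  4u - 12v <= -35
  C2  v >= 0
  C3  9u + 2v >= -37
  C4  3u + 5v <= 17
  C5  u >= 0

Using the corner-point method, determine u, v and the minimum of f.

u = 0, v = 35/12, minimum f = 35/4

Extreme points and f = 2u + 3v:
  (29/56, 173/56) → f = 577/56
  (0, 35/12) → f = 35/4
  (0, 17/5) → f = 51/5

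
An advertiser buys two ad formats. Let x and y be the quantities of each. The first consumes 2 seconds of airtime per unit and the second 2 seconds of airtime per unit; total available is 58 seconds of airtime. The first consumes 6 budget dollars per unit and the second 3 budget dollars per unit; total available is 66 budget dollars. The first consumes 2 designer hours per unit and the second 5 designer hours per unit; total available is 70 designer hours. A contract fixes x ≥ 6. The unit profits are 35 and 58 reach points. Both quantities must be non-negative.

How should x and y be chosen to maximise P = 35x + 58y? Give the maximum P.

x = 6, y = 10, maximum P = 790

The binding constraints are 6x + 3y = 66 and x = 6.
Solving simultaneously gives x = 6, y = 10.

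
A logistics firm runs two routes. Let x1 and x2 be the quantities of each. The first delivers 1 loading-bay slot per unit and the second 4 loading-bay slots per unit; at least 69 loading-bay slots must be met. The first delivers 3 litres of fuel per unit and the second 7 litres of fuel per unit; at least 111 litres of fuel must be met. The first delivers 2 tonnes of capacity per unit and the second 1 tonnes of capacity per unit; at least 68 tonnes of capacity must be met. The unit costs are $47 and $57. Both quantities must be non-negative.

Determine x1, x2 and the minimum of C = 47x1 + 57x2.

Extreme points and C = 47x1 + 57x2:
  (0, 68) → C = 3876
  (69, 0) → C = 3243
  (29, 10) → C = 1933
The feasible region is unbounded (it extends along (0, 1), (1, 0)), but C strictly increases along every unbounded feasible direction, so there is no improving ray and the minimum is attained at a vertex.

x1 = 29, x2 = 10, minimum C = 1933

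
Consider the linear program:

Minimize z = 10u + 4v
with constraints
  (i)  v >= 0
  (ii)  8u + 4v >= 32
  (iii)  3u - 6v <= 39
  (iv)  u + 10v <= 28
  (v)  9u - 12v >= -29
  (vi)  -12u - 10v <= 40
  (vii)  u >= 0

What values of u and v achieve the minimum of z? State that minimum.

u = 52/19, v = 48/19, minimum z = 712/19

Corner points and z = 10u + 4v:
  (4, 0) → z = 40
  (13, 0) → z = 130
  (52/19, 48/19) → z = 712/19
  (31/2, 5/4) → z = 160

The optimum lies where 8u + 4v = 32 and u + 10v = 28.
Solving simultaneously gives u = 52/19, v = 48/19.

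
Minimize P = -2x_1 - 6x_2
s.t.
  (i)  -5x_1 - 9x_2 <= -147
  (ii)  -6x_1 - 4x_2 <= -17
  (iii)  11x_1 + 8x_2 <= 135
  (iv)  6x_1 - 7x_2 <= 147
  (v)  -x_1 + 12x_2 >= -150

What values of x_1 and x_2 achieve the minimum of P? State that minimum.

Vertices and P = -2x_1 - 6x_2:
  (-435/34, 797/34) → P = -1956/17
  (39/59, 942/59) → P = -5730/59
  (-101, 623/4) → P = -1465/2

At the optimal vertex, -6x_1 - 4x_2 = -17 and 11x_1 + 8x_2 = 135.
Solving simultaneously gives x_1 = -101, x_2 = 623/4.

x_1 = -101, x_2 = 623/4, minimum P = -1465/2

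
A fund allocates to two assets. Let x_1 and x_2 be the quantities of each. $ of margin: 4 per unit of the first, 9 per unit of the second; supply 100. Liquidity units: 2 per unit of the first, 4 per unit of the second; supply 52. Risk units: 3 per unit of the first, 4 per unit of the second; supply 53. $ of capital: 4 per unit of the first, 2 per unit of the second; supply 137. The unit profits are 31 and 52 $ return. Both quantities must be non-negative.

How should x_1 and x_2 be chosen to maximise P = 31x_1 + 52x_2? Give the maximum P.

x_1 = 7, x_2 = 8, maximum P = 633

Vertices and P = 31x_1 + 52x_2:
  (0, 0) → P = 0
  (0, 100/9) → P = 5200/9
  (53/3, 0) → P = 1643/3
  (7, 8) → P = 633

The optimum lies where 4x_1 + 9x_2 = 100 and 3x_1 + 4x_2 = 53.
Solving simultaneously gives x_1 = 7, x_2 = 8.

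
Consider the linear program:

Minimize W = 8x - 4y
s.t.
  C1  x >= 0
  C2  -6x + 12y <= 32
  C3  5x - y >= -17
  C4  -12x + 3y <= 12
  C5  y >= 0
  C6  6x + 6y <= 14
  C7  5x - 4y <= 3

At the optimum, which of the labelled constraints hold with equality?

C1 and C6

Feasible corners and W = 8x - 4y:
  (0, 0) → W = 0
  (0, 7/3) → W = -28/3
  (3/5, 0) → W = 24/5
  (37/27, 26/27) → W = 64/9

The minimum is at (0, 7/3). Substituting into each constraint, equality holds for C1 and C6; the remaining constraints have slack.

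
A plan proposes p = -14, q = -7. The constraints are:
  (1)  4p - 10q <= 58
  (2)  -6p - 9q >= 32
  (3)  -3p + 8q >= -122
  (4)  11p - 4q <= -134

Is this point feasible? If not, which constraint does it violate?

Constraint (4): 11p - 4q = -126, which is not ≤ -134. All other constraints are satisfied.

not feasible — violates (4)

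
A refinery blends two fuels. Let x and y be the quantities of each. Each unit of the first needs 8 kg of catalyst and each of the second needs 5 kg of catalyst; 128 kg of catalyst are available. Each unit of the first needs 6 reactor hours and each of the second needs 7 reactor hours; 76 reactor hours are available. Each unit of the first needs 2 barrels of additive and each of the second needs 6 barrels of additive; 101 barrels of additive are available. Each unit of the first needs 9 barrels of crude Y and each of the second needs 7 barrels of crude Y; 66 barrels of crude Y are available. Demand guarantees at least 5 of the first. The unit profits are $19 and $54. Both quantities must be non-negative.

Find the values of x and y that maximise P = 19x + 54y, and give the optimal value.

x = 5, y = 3, maximum P = 257

Corner points and P = 19x + 54y:
  (22/3, 0) → P = 418/3
  (5, 0) → P = 95
  (5, 3) → P = 257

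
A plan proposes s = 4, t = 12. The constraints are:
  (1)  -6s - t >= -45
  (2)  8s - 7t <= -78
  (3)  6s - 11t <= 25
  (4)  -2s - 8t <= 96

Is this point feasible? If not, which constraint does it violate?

Constraint (2): 8s - 7t = -52, which is not ≤ -78. All other constraints are satisfied.

not feasible — violates (2)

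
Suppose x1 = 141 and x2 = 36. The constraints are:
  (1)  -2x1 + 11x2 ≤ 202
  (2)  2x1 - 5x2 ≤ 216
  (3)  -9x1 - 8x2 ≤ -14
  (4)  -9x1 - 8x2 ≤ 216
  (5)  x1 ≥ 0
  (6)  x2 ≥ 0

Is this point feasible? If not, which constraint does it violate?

(1): 114 ≤ 202 ✓
(2): 102 ≤ 216 ✓
(3): -1557 ≤ -14 ✓
(4): -1557 ≤ 216 ✓
(5): 141 ≥ 0 ✓
(6): 36 ≥ 0 ✓

feasible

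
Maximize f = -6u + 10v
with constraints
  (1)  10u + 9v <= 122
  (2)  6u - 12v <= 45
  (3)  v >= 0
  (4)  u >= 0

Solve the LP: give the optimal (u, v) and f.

Extreme points and f = -6u + 10v:
  (623/58, 47/29) → f = -1399/29
  (0, 122/9) → f = 1220/9
  (15/2, 0) → f = -45
  (0, 0) → f = 0

u = 0, v = 122/9, maximum f = 1220/9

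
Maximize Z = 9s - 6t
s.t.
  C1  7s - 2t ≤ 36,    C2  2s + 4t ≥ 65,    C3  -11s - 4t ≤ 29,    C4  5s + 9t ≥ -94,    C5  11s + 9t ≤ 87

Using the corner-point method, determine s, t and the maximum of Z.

Extreme points and Z = 9s - 6t:
  (-94/9, 773/36) → Z = -1337/6
  (-237/26, 541/26) → Z = -5379/26
  (-609/55, 116/5) → Z = -13137/55

s = -237/26, t = 541/26, maximum Z = -5379/26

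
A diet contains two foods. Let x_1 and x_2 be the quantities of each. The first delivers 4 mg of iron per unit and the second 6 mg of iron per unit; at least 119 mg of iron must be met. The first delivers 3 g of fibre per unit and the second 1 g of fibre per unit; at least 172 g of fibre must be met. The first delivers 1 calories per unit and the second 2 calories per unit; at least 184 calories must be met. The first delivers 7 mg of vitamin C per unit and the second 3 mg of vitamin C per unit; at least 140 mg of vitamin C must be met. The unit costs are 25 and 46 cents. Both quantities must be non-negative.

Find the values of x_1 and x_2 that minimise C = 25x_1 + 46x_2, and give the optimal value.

Feasible corners and C = 25x_1 + 46x_2:
  (0, 172) → C = 7912
  (184, 0) → C = 4600
  (32, 76) → C = 4296
The feasible region is unbounded (it extends along (0, 1), (1, 0)), but C strictly increases along every unbounded feasible direction, so there is no improving ray and the minimum is attained at a vertex.

The binding constraints are 3x_1 + x_2 = 172 and x_1 + 2x_2 = 184.
Solving simultaneously gives x_1 = 32, x_2 = 76.

x_1 = 32, x_2 = 76, minimum C = 4296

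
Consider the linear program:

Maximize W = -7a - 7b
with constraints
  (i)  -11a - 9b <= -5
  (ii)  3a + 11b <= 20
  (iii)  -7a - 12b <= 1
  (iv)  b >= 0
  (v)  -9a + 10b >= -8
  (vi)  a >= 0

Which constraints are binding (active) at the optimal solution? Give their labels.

(i) and (iv)

Vertices and W = -7a - 7b:
  (5/11, 0) → W = -35/11
  (0, 5/9) → W = -35/9
  (96/43, 52/43) → W = -1036/43
  (0, 20/11) → W = -140/11
  (8/9, 0) → W = -56/9

The maximum is at (5/11, 0). Substituting into each constraint, equality holds for (i) and (iv); the remaining constraints have slack.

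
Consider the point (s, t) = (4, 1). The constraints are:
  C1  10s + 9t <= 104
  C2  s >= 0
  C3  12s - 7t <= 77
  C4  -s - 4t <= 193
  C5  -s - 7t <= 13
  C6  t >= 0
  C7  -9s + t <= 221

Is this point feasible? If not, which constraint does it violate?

feasible

C1: 49 ≤ 104 ✓
C2: 4 ≥ 0 ✓
C3: 41 ≤ 77 ✓
C4: -8 ≤ 193 ✓
C5: -11 ≤ 13 ✓
C6: 1 ≥ 0 ✓
C7: -35 ≤ 221 ✓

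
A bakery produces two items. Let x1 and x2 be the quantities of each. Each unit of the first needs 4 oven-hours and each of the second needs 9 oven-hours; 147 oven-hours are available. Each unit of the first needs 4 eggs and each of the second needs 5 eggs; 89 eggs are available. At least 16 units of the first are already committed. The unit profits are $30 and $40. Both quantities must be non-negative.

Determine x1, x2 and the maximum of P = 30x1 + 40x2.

Extreme points and P = 30x1 + 40x2:
  (89/4, 0) → P = 1335/2
  (16, 0) → P = 480
  (16, 5) → P = 680

The optimum lies where 4x1 + 5x2 = 89 and x1 = 16.
Solving simultaneously gives x1 = 16, x2 = 5.

x1 = 16, x2 = 5, maximum P = 680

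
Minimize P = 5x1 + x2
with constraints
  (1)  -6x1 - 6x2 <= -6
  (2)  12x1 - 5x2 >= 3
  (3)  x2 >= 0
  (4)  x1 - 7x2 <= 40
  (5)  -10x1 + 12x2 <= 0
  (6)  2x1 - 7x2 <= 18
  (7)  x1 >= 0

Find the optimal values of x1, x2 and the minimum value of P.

x1 = 6/11, x2 = 5/11, minimum P = 35/11

Feasible corners and P = 5x1 + x2:
  (1, 0) → P = 5
  (6/11, 5/11) → P = 35/11
  (9, 0) → P = 45
The feasible region is unbounded (it extends along (6, 5), (7, 2)), but P strictly increases along every unbounded feasible direction, so there is no improving ray and the minimum is attained at a vertex.

At the optimal vertex, -6x1 - 6x2 = -6 and -10x1 + 12x2 = 0.
Solving simultaneously gives x1 = 6/11, x2 = 5/11.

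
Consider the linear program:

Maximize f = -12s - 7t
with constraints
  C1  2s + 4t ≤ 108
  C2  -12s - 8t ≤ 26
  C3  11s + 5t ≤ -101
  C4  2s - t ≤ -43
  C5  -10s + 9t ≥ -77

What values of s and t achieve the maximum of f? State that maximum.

s = -121/4, t = 337/8, maximum f = 545/8

Corner points and f = -12s - 7t:
  (-121/4, 337/8) → f = 545/8
  (-472/17, 695/17) → f = 47
  (-339/14, 463/14) → f = 827/14

At the optimal vertex, 2s + 4t = 108 and -12s - 8t = 26.
Solving simultaneously gives s = -121/4, t = 337/8.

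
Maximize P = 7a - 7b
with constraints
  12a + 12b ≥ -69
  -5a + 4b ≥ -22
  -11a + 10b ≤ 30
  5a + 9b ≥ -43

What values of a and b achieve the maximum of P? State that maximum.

Corner points and P = 7a - 7b:
  (-25/6, -19/12) → P = -217/12
  (-35/16, -57/16) → P = 77/8
  (170/3, 196/3) → P = -182/3
  (2/5, -5) → P = 189/5

a = 2/5, b = -5, maximum P = 189/5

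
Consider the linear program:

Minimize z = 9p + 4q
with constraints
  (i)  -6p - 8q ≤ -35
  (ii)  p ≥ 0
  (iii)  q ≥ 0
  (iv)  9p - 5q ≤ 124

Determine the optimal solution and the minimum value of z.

Vertices and z = 9p + 4q:
  (0, 35/8) → z = 35/2
  (35/6, 0) → z = 105/2
  (124/9, 0) → z = 124
The feasible region is unbounded (it extends along (0, 1), (5, 9)), but z strictly increases along every unbounded feasible direction, so there is no improving ray and the minimum is attained at a vertex.

The binding constraints are -6p - 8q = -35 and p = 0.
Solving simultaneously gives p = 0, q = 35/8.

p = 0, q = 35/8, minimum z = 35/2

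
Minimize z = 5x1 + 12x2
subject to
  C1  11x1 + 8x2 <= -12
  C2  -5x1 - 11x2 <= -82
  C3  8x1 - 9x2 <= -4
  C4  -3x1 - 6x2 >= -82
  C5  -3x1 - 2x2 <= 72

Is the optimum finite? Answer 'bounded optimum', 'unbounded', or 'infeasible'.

bounded optimum

Vertices and z = 5x1 + 12x2:
  (-788/81, 962/81) → z = 7604/81
  (-52/3, 67/3) → z = 544/3
  (-956/23, 606/23) → z = 2492/23
  (-149/3, 77/2) → z = 641/3
The feasible region has finitely many vertices and no improving ray; the minimum is 7604/81 at (-788/81, 962/81).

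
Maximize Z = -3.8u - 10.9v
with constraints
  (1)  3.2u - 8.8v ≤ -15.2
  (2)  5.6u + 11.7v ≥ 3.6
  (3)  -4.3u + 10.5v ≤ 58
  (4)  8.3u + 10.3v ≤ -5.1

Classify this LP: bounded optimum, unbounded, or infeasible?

Feasible corners and Z = -3.8u - 10.9v:
  (-21360/3637, 34028/10911) → Z = -637006/54555
  (-9675/3943, 5844/3943) → Z = -134673/19715
  (-65095/13144, 45947/13144) → Z = -2534613/131440
The feasible region has finitely many vertices and no improving ray; the maximum is -134673/19715 at (-9675/3943, 5844/3943).

bounded optimum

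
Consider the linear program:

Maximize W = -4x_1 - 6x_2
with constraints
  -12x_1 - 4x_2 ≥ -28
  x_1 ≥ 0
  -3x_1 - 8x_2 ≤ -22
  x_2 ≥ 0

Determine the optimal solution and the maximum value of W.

The optimum lies where x_1 = 0 and -3x_1 - 8x_2 = -22.
Solving simultaneously gives x_1 = 0, x_2 = 11/4.

x_1 = 0, x_2 = 11/4, maximum W = -33/2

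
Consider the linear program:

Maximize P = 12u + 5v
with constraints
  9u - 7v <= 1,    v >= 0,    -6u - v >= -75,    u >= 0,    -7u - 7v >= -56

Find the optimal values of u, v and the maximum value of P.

u = 57/16, v = 71/16, maximum P = 1039/16

Feasible corners and P = 12u + 5v:
  (1/9, 0) → P = 4/3
  (57/16, 71/16) → P = 1039/16
  (0, 0) → P = 0
  (0, 8) → P = 40

At the optimal vertex, 9u - 7v = 1 and -7u - 7v = -56.
Solving simultaneously gives u = 57/16, v = 71/16.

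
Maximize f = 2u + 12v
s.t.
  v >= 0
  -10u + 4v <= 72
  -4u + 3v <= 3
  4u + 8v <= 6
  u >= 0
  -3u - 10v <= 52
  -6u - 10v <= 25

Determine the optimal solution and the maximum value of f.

Extreme points and f = 2u + 12v:
  (3/2, 0) → f = 3
  (0, 0) → f = 0
  (0, 3/4) → f = 9

The binding constraints are 4u + 8v = 6 and u = 0.
Solving simultaneously gives u = 0, v = 3/4.

u = 0, v = 3/4, maximum f = 9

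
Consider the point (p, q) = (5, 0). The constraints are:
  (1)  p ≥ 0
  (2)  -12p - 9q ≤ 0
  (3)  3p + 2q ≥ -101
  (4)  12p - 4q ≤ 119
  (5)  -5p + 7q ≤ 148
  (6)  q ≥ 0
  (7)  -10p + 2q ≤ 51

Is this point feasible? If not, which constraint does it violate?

(1): 5 ≥ 0 ✓
(2): -60 ≤ 0 ✓
(3): 15 ≥ -101 ✓
(4): 60 ≤ 119 ✓
(5): -25 ≤ 148 ✓
(6): 0 ≥ 0 ✓
(7): -50 ≤ 51 ✓

feasible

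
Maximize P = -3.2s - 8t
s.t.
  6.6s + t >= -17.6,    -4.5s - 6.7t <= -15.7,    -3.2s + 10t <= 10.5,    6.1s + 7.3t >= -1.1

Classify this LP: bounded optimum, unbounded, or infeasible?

unbounded

From the feasible point (8665/6644, 9749/6644), moving in the direction (6.7, -4.5) keeps every constraint satisfied while P increases without bound.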